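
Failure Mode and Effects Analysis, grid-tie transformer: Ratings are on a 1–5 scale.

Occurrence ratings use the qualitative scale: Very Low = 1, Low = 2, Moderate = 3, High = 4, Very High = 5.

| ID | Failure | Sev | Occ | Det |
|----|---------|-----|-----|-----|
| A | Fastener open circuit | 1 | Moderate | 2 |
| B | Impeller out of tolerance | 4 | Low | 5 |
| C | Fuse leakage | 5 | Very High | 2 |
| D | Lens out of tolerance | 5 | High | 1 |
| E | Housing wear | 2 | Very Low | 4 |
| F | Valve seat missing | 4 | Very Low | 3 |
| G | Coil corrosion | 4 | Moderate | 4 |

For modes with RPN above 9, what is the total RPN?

170

RPN = Severity × Occurrence × Detection:
  A: 1 × 3 × 2 = 6
  B: 4 × 2 × 5 = 40
  C: 5 × 5 × 2 = 50
  D: 5 × 4 × 1 = 20
  E: 2 × 1 × 4 = 8
  F: 4 × 1 × 3 = 12
  G: 4 × 3 × 4 = 48
RPN > 9: B (40), C (50), D (20), F (12), G (48).
Sum: 40 + 50 + 20 + 12 + 48 = 170.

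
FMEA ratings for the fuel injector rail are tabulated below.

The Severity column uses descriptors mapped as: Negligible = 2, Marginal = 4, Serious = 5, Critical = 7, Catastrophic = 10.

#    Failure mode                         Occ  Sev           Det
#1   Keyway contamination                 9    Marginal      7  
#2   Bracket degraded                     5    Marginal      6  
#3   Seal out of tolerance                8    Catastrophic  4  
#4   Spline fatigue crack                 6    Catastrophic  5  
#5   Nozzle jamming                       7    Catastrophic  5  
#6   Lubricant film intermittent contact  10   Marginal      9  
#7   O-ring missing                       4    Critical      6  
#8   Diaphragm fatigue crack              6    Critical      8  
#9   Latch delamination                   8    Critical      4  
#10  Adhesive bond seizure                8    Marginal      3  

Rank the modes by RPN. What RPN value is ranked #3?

RPN = Severity × Occurrence × Detection:
  #1: 4 × 9 × 7 = 252
  #2: 4 × 5 × 6 = 120
  #3: 10 × 8 × 4 = 320
  #4: 10 × 6 × 5 = 300
  #5: 10 × 7 × 5 = 350
  #6: 4 × 10 × 9 = 360
  #7: 7 × 4 × 6 = 168
  #8: 7 × 6 × 8 = 336
  #9: 7 × 8 × 4 = 224
  #10: 4 × 8 × 3 = 96
Sorted descending: 360, 350, 336, 320, 300, 252, 224, 168, 120, 96.
The third-highest RPN is 336 (#8).

336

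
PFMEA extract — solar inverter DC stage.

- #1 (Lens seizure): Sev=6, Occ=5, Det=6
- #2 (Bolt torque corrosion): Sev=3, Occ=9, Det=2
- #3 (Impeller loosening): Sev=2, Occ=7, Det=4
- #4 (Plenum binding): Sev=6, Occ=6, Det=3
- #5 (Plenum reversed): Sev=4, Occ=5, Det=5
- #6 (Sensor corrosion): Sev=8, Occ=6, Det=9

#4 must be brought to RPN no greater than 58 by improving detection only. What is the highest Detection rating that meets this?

#4: S=6, O=6, D=3 → current RPN = 108.
Fixed product = 36. Need 36 × D ≤ 58, so D ≤ 58/36 = 1.61.
Maximum integer Detection rating = 1 (gives RPN 36; D=2 would give 72 > 58).

1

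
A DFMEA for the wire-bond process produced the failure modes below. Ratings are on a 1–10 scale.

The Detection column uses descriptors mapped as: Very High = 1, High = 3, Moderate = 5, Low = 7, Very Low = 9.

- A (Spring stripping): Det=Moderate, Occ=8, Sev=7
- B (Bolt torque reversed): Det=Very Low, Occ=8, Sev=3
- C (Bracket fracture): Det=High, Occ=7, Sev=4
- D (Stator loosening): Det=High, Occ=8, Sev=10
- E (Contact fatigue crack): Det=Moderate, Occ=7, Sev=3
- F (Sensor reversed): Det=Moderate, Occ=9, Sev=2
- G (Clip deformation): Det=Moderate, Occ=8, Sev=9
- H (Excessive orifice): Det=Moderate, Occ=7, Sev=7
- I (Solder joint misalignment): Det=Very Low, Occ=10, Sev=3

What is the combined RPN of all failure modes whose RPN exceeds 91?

1716

RPN = Severity × Occurrence × Detection:
  A: 7 × 8 × 5 = 280
  B: 3 × 8 × 9 = 216
  C: 4 × 7 × 3 = 84
  D: 10 × 8 × 3 = 240
  E: 3 × 7 × 5 = 105
  F: 2 × 9 × 5 = 90
  G: 9 × 8 × 5 = 360
  H: 7 × 7 × 5 = 245
  I: 3 × 10 × 9 = 270
RPN > 91: A (280), B (216), D (240), E (105), G (360), H (245), I (270).
Sum: 280 + 216 + 240 + 105 + 360 + 245 + 270 = 1716.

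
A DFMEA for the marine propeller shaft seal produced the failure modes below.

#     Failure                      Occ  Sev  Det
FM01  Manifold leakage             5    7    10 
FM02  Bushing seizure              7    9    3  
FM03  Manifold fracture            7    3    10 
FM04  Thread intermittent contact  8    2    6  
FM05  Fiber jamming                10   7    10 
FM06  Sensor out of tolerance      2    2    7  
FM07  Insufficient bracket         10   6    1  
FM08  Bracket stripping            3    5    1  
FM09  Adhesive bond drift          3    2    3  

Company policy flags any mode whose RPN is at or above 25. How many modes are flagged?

RPN = Severity × Occurrence × Detection:
  FM01: 7 × 5 × 10 = 350
  FM02: 9 × 7 × 3 = 189
  FM03: 3 × 7 × 10 = 210
  FM04: 2 × 8 × 6 = 96
  FM05: 7 × 10 × 10 = 700
  FM06: 2 × 2 × 7 = 28
  FM07: 6 × 10 × 1 = 60
  FM08: 5 × 3 × 1 = 15
  FM09: 2 × 3 × 3 = 18
Modes with RPN ≥ 25: FM01 (350), FM02 (189), FM03 (210), FM04 (96), FM05 (700), FM06 (28), FM07 (60) → 7.

7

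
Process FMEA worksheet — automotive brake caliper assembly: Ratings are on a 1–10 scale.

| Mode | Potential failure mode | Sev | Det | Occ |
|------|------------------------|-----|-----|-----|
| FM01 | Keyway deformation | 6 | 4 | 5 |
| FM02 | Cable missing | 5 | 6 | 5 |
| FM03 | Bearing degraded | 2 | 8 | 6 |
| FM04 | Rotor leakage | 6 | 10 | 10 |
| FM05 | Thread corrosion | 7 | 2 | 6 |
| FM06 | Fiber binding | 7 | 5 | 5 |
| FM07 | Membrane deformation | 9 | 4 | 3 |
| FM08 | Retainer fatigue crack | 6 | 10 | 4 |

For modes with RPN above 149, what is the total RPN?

1165

RPN = Severity × Occurrence × Detection:
  FM01: 6 × 5 × 4 = 120
  FM02: 5 × 5 × 6 = 150
  FM03: 2 × 6 × 8 = 96
  FM04: 6 × 10 × 10 = 600
  FM05: 7 × 6 × 2 = 84
  FM06: 7 × 5 × 5 = 175
  FM07: 9 × 3 × 4 = 108
  FM08: 6 × 4 × 10 = 240
RPN > 149: FM02 (150), FM04 (600), FM06 (175), FM08 (240).
Sum: 150 + 600 + 175 + 240 = 1165.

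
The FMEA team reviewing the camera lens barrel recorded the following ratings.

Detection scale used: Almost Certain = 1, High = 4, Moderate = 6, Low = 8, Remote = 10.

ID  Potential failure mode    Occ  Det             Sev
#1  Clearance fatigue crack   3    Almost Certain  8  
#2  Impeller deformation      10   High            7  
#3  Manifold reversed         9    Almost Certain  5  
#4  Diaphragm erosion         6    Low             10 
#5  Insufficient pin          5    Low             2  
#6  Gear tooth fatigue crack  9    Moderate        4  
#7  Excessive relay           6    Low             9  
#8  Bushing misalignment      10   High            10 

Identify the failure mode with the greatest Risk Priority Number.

#4

RPN = Severity × Occurrence × Detection:
  #1: 8 × 3 × 1 = 24
  #2: 7 × 10 × 4 = 280
  #3: 5 × 9 × 1 = 45
  #4: 10 × 6 × 8 = 480
  #5: 2 × 5 × 8 = 80
  #6: 4 × 9 × 6 = 216
  #7: 9 × 6 × 8 = 432
  #8: 10 × 10 × 4 = 400
Highest RPN is 480 → #4.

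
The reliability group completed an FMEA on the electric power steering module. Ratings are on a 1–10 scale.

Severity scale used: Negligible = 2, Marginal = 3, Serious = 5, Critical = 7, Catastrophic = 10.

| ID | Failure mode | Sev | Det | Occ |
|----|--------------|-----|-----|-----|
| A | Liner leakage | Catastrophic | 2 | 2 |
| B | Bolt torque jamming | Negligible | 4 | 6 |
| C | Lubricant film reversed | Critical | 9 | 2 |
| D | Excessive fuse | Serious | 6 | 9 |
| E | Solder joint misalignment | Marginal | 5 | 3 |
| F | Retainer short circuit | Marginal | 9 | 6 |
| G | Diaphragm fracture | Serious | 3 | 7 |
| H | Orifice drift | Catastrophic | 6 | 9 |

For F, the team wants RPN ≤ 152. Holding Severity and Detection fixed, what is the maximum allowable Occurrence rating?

F: S=3, O=6, D=9 → current RPN = 162.
Fixed product = 27. Need 27 × O ≤ 152, so O ≤ 152/27 = 5.63.
Maximum integer Occurrence rating = 5 (gives RPN 135; O=6 would give 162 > 152).

5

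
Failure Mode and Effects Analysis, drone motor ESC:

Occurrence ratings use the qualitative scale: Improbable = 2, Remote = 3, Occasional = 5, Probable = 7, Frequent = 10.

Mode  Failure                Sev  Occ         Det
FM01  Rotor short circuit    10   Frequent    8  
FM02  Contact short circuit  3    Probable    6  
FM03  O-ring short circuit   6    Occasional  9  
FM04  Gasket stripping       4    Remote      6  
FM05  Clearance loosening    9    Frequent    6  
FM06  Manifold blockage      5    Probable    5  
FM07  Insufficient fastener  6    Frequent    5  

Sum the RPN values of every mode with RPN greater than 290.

RPN = Severity × Occurrence × Detection:
  FM01: 10 × 10 × 8 = 800
  FM02: 3 × 7 × 6 = 126
  FM03: 6 × 5 × 9 = 270
  FM04: 4 × 3 × 6 = 72
  FM05: 9 × 10 × 6 = 540
  FM06: 5 × 7 × 5 = 175
  FM07: 6 × 10 × 5 = 300
RPN > 290: FM01 (800), FM05 (540), FM07 (300).
Sum: 800 + 540 + 300 = 1640.

1640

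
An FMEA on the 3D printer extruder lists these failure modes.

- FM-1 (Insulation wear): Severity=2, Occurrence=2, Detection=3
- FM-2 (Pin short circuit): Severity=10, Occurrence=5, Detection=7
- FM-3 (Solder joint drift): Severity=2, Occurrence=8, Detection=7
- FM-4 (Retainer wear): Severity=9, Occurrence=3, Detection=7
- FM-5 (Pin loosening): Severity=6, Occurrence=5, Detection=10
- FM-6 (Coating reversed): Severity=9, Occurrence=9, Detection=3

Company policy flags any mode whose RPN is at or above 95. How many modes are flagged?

5

RPN = Severity × Occurrence × Detection:
  FM-1: 2 × 2 × 3 = 12
  FM-2: 10 × 5 × 7 = 350
  FM-3: 2 × 8 × 7 = 112
  FM-4: 9 × 3 × 7 = 189
  FM-5: 6 × 5 × 10 = 300
  FM-6: 9 × 9 × 3 = 243
Modes with RPN ≥ 95: FM-2 (350), FM-3 (112), FM-4 (189), FM-5 (300), FM-6 (243) → 5.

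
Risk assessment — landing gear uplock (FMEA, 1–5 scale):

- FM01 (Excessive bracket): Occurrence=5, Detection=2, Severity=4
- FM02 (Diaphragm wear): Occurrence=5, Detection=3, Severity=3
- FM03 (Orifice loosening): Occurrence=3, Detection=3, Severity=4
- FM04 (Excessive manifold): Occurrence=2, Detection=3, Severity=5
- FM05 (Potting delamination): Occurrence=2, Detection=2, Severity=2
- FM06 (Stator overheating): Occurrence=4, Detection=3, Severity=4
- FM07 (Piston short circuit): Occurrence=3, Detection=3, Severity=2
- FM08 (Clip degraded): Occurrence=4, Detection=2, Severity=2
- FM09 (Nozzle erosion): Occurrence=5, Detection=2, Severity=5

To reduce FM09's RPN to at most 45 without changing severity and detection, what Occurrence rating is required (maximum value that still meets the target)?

4

FM09: S=5, O=5, D=2 → current RPN = 50.
Fixed product = 10. Need 10 × O ≤ 45, so O ≤ 45/10 = 4.50.
Maximum integer Occurrence rating = 4 (gives RPN 40; O=5 would give 50 > 45).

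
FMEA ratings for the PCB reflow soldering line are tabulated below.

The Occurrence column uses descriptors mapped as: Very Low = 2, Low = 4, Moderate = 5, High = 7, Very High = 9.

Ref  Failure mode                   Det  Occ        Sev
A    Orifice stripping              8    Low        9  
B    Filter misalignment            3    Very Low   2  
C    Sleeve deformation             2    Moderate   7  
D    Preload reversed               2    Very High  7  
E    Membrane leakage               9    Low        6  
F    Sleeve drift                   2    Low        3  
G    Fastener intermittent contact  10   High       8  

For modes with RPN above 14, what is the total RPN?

RPN = Severity × Occurrence × Detection:
  A: 9 × 4 × 8 = 288
  B: 2 × 2 × 3 = 12
  C: 7 × 5 × 2 = 70
  D: 7 × 9 × 2 = 126
  E: 6 × 4 × 9 = 216
  F: 3 × 4 × 2 = 24
  G: 8 × 7 × 10 = 560
RPN > 14: A (288), C (70), D (126), E (216), F (24), G (560).
Sum: 288 + 70 + 126 + 216 + 24 + 560 = 1284.

1284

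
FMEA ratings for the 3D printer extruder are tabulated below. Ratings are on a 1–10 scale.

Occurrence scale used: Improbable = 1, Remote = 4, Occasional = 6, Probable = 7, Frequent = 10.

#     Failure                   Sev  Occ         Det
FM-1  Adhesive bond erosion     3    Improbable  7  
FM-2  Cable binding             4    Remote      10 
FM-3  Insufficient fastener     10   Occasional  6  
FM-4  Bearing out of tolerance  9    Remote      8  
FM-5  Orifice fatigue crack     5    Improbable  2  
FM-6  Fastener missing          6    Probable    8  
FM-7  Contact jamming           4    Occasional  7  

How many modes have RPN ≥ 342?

1

RPN = Severity × Occurrence × Detection:
  FM-1: 3 × 1 × 7 = 21
  FM-2: 4 × 4 × 10 = 160
  FM-3: 10 × 6 × 6 = 360
  FM-4: 9 × 4 × 8 = 288
  FM-5: 5 × 1 × 2 = 10
  FM-6: 6 × 7 × 8 = 336
  FM-7: 4 × 6 × 7 = 168
Modes with RPN ≥ 342: FM-3 (360) → 1.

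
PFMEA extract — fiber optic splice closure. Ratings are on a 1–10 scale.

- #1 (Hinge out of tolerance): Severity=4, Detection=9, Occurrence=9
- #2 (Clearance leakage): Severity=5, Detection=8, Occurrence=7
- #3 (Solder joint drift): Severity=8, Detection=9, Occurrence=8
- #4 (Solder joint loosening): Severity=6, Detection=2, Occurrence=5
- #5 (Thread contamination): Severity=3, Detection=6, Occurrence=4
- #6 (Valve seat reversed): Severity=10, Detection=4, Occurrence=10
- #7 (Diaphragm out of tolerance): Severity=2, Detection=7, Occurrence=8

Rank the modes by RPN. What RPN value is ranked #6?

72

RPN = Severity × Occurrence × Detection:
  #1: 4 × 9 × 9 = 324
  #2: 5 × 7 × 8 = 280
  #3: 8 × 8 × 9 = 576
  #4: 6 × 5 × 2 = 60
  #5: 3 × 4 × 6 = 72
  #6: 10 × 10 × 4 = 400
  #7: 2 × 8 × 7 = 112
Sorted descending: 576, 400, 324, 280, 112, 72, 60.
The sixth-highest RPN is 72 (#5).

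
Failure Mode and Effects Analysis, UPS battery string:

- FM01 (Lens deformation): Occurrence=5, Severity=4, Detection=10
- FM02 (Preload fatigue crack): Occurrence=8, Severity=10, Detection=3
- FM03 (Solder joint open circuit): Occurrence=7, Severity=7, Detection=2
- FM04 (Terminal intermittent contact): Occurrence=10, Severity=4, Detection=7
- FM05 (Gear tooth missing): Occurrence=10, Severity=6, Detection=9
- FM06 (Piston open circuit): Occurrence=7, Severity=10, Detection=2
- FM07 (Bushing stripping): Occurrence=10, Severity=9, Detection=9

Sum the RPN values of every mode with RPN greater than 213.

RPN = Severity × Occurrence × Detection:
  FM01: 4 × 5 × 10 = 200
  FM02: 10 × 8 × 3 = 240
  FM03: 7 × 7 × 2 = 98
  FM04: 4 × 10 × 7 = 280
  FM05: 6 × 10 × 9 = 540
  FM06: 10 × 7 × 2 = 140
  FM07: 9 × 10 × 9 = 810
RPN > 213: FM02 (240), FM04 (280), FM05 (540), FM07 (810).
Sum: 240 + 280 + 540 + 810 = 1870.

1870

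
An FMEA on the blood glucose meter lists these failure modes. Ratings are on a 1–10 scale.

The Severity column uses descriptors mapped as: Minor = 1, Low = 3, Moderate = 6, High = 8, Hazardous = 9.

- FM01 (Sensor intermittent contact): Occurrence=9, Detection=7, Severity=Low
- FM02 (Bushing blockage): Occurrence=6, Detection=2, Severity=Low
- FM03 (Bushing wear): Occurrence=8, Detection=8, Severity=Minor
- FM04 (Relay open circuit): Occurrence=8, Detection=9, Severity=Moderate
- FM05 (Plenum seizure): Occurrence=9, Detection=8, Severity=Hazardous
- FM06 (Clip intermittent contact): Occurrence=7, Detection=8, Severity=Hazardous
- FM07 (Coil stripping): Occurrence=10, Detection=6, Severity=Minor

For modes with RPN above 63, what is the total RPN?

RPN = Severity × Occurrence × Detection:
  FM01: 3 × 9 × 7 = 189
  FM02: 3 × 6 × 2 = 36
  FM03: 1 × 8 × 8 = 64
  FM04: 6 × 8 × 9 = 432
  FM05: 9 × 9 × 8 = 648
  FM06: 9 × 7 × 8 = 504
  FM07: 1 × 10 × 6 = 60
RPN > 63: FM01 (189), FM03 (64), FM04 (432), FM05 (648), FM06 (504).
Sum: 189 + 64 + 432 + 648 + 504 = 1837.

1837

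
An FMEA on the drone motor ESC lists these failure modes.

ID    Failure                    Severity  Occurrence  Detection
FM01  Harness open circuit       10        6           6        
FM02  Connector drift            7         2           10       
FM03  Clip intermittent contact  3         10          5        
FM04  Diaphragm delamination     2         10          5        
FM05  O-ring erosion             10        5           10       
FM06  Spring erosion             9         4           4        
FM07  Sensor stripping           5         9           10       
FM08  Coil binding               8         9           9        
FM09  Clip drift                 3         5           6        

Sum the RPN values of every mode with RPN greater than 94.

RPN = Severity × Occurrence × Detection:
  FM01: 10 × 6 × 6 = 360
  FM02: 7 × 2 × 10 = 140
  FM03: 3 × 10 × 5 = 150
  FM04: 2 × 10 × 5 = 100
  FM05: 10 × 5 × 10 = 500
  FM06: 9 × 4 × 4 = 144
  FM07: 5 × 9 × 10 = 450
  FM08: 8 × 9 × 9 = 648
  FM09: 3 × 5 × 6 = 90
RPN > 94: FM01 (360), FM02 (140), FM03 (150), FM04 (100), FM05 (500), FM06 (144), FM07 (450), FM08 (648).
Sum: 360 + 140 + 150 + 100 + 500 + 144 + 450 + 648 = 2492.

2492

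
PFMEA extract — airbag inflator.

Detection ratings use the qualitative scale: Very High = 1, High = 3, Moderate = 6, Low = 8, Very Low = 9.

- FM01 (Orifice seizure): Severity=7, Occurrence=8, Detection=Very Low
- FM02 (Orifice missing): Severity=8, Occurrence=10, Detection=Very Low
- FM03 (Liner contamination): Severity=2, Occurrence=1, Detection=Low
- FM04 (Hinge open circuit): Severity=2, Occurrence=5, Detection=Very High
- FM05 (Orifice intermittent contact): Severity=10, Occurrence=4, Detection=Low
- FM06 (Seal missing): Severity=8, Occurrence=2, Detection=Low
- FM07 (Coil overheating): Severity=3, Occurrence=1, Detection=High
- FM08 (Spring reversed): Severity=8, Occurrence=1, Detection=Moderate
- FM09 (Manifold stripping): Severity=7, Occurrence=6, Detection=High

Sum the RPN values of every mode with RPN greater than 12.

1862

RPN = Severity × Occurrence × Detection:
  FM01: 7 × 8 × 9 = 504
  FM02: 8 × 10 × 9 = 720
  FM03: 2 × 1 × 8 = 16
  FM04: 2 × 5 × 1 = 10
  FM05: 10 × 4 × 8 = 320
  FM06: 8 × 2 × 8 = 128
  FM07: 3 × 1 × 3 = 9
  FM08: 8 × 1 × 6 = 48
  FM09: 7 × 6 × 3 = 126
RPN > 12: FM01 (504), FM02 (720), FM03 (16), FM05 (320), FM06 (128), FM08 (48), FM09 (126).
Sum: 504 + 720 + 16 + 320 + 128 + 48 + 126 = 1862.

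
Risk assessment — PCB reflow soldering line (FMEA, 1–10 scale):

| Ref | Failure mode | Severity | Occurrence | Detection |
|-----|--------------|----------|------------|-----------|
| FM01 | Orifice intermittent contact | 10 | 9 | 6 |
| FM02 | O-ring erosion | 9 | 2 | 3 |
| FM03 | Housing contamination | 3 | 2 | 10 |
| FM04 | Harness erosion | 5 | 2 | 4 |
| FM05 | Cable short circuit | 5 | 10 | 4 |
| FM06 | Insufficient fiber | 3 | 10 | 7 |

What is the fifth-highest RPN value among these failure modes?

RPN = Severity × Occurrence × Detection:
  FM01: 10 × 9 × 6 = 540
  FM02: 9 × 2 × 3 = 54
  FM03: 3 × 2 × 10 = 60
  FM04: 5 × 2 × 4 = 40
  FM05: 5 × 10 × 4 = 200
  FM06: 3 × 10 × 7 = 210
Sorted descending: 540, 210, 200, 60, 54, 40.
The fifth-highest RPN is 54 (FM02).

54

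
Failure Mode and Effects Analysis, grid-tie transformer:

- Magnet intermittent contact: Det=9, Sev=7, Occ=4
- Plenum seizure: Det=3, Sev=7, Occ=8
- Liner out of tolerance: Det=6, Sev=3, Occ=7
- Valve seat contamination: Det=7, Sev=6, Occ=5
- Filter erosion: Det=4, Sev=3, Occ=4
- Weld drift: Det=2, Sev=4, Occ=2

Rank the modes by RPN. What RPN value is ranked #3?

168

RPN = Severity × Occurrence × Detection:
  Magnet intermittent contact: 7 × 4 × 9 = 252
  Plenum seizure: 7 × 8 × 3 = 168
  Liner out of tolerance: 3 × 7 × 6 = 126
  Valve seat contamination: 6 × 5 × 7 = 210
  Filter erosion: 3 × 4 × 4 = 48
  Weld drift: 4 × 2 × 2 = 16
Sorted descending: 252, 210, 168, 126, 48, 16.
The third-highest RPN is 168 (Plenum seizure).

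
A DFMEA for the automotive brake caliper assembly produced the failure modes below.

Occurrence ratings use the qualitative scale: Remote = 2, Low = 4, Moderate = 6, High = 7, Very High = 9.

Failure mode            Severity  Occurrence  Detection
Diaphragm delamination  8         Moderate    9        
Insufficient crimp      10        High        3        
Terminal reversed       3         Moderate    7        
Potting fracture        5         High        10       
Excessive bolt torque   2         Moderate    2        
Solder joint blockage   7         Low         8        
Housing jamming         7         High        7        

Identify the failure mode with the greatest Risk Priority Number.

Diaphragm delamination

RPN = Severity × Occurrence × Detection:
  Diaphragm delamination: 8 × 6 × 9 = 432
  Insufficient crimp: 10 × 7 × 3 = 210
  Terminal reversed: 3 × 6 × 7 = 126
  Potting fracture: 5 × 7 × 10 = 350
  Excessive bolt torque: 2 × 6 × 2 = 24
  Solder joint blockage: 7 × 4 × 8 = 224
  Housing jamming: 7 × 7 × 7 = 343
Highest RPN is 432 → Diaphragm delamination.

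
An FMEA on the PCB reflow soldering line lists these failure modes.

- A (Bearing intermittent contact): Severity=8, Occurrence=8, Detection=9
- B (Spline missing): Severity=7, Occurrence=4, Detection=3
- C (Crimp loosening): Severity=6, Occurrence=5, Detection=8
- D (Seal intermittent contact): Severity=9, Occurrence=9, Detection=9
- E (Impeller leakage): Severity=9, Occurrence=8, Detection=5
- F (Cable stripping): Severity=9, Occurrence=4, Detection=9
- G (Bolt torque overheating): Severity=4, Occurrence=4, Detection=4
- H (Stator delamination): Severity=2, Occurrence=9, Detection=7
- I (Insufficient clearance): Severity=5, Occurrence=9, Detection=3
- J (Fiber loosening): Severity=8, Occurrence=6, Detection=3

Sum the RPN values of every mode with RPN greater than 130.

2508

RPN = Severity × Occurrence × Detection:
  A: 8 × 8 × 9 = 576
  B: 7 × 4 × 3 = 84
  C: 6 × 5 × 8 = 240
  D: 9 × 9 × 9 = 729
  E: 9 × 8 × 5 = 360
  F: 9 × 4 × 9 = 324
  G: 4 × 4 × 4 = 64
  H: 2 × 9 × 7 = 126
  I: 5 × 9 × 3 = 135
  J: 8 × 6 × 3 = 144
RPN > 130: A (576), C (240), D (729), E (360), F (324), I (135), J (144).
Sum: 576 + 240 + 729 + 360 + 324 + 135 + 144 = 2508.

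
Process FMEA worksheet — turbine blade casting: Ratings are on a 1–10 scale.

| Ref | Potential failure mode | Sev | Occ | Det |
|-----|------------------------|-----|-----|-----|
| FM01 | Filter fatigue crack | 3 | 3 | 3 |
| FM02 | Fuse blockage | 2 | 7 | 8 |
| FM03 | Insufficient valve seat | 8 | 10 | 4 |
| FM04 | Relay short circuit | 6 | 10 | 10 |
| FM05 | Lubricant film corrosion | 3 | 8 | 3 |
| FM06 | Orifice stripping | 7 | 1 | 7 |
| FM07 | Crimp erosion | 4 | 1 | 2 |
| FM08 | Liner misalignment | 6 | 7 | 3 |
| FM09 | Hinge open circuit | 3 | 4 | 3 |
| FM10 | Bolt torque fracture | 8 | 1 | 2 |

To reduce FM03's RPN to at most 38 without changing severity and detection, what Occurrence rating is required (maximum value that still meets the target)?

1

FM03: S=8, O=10, D=4 → current RPN = 320.
Fixed product = 32. Need 32 × O ≤ 38, so O ≤ 38/32 = 1.19.
Maximum integer Occurrence rating = 1 (gives RPN 32; O=2 would give 64 > 38).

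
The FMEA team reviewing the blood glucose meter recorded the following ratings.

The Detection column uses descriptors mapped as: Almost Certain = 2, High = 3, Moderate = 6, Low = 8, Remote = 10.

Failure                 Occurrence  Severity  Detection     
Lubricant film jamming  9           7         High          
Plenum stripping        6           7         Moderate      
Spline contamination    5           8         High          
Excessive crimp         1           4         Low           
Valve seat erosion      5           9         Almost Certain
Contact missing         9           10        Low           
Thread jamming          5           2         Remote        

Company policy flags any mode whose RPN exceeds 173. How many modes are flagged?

RPN = Severity × Occurrence × Detection:
  Lubricant film jamming: 7 × 9 × 3 = 189
  Plenum stripping: 7 × 6 × 6 = 252
  Spline contamination: 8 × 5 × 3 = 120
  Excessive crimp: 4 × 1 × 8 = 32
  Valve seat erosion: 9 × 5 × 2 = 90
  Contact missing: 10 × 9 × 8 = 720
  Thread jamming: 2 × 5 × 10 = 100
Modes with RPN > 173: Lubricant film jamming (189), Plenum stripping (252), Contact missing (720) → 3.

3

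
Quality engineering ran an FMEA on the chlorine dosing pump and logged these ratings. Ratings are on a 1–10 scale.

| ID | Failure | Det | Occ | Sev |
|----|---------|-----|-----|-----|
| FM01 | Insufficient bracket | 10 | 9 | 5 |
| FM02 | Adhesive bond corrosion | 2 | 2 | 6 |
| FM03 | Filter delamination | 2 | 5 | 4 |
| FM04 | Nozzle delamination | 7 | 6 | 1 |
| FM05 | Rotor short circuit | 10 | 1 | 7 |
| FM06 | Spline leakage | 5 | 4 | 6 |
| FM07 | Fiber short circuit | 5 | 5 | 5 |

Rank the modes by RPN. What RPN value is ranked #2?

125

RPN = Severity × Occurrence × Detection:
  FM01: 5 × 9 × 10 = 450
  FM02: 6 × 2 × 2 = 24
  FM03: 4 × 5 × 2 = 40
  FM04: 1 × 6 × 7 = 42
  FM05: 7 × 1 × 10 = 70
  FM06: 6 × 4 × 5 = 120
  FM07: 5 × 5 × 5 = 125
Sorted descending: 450, 125, 120, 70, 42, 40, 24.
The second-highest RPN is 125 (FM07).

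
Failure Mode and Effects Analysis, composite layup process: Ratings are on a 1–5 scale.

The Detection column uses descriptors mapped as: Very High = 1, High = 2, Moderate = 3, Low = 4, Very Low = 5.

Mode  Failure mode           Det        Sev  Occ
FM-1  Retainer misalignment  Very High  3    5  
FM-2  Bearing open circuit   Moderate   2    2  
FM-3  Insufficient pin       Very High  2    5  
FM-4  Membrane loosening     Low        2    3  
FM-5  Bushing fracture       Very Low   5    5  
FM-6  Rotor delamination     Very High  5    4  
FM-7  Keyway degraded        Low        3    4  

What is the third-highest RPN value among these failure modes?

24

RPN = Severity × Occurrence × Detection:
  FM-1: 3 × 5 × 1 = 15
  FM-2: 2 × 2 × 3 = 12
  FM-3: 2 × 5 × 1 = 10
  FM-4: 2 × 3 × 4 = 24
  FM-5: 5 × 5 × 5 = 125
  FM-6: 5 × 4 × 1 = 20
  FM-7: 3 × 4 × 4 = 48
Sorted descending: 125, 48, 24, 20, 15, 12, 10.
The third-highest RPN is 24 (FM-4).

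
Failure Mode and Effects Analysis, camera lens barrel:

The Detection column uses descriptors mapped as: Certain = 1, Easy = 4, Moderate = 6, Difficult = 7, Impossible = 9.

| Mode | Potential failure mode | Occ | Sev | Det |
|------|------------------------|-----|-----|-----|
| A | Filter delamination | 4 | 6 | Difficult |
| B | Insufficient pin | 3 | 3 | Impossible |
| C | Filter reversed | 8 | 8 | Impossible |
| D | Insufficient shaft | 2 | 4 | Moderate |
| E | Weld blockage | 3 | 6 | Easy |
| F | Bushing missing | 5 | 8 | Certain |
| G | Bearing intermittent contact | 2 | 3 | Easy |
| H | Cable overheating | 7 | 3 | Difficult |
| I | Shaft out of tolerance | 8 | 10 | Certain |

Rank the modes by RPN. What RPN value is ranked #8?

RPN = Severity × Occurrence × Detection:
  A: 6 × 4 × 7 = 168
  B: 3 × 3 × 9 = 81
  C: 8 × 8 × 9 = 576
  D: 4 × 2 × 6 = 48
  E: 6 × 3 × 4 = 72
  F: 8 × 5 × 1 = 40
  G: 3 × 2 × 4 = 24
  H: 3 × 7 × 7 = 147
  I: 10 × 8 × 1 = 80
Sorted descending: 576, 168, 147, 81, 80, 72, 48, 40, 24.
The eighth-highest RPN is 40 (F).

40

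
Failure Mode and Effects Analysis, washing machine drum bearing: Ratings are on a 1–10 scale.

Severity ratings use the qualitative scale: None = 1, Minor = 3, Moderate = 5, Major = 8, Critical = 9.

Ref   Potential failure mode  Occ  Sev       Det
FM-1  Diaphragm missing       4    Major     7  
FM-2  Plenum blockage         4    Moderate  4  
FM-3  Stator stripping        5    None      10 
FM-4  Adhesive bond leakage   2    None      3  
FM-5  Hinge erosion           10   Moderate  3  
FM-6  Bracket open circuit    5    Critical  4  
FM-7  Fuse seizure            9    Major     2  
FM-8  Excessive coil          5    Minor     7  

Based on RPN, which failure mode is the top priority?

RPN = Severity × Occurrence × Detection:
  FM-1: 8 × 4 × 7 = 224
  FM-2: 5 × 4 × 4 = 80
  FM-3: 1 × 5 × 10 = 50
  FM-4: 1 × 2 × 3 = 6
  FM-5: 5 × 10 × 3 = 150
  FM-6: 9 × 5 × 4 = 180
  FM-7: 8 × 9 × 2 = 144
  FM-8: 3 × 5 × 7 = 105
Highest RPN is 224 → FM-1.

FM-1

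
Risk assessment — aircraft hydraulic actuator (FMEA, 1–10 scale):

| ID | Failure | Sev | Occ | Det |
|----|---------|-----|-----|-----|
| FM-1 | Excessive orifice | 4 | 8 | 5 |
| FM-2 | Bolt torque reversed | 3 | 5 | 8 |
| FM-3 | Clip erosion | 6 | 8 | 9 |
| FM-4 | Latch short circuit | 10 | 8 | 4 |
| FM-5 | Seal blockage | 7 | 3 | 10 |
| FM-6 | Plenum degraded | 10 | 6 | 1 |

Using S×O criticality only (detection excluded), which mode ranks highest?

Criticality = Severity × Occurrence:
  FM-1: 4 × 8 = 32
  FM-2: 3 × 5 = 15
  FM-3: 6 × 8 = 48
  FM-4: 10 × 8 = 80
  FM-5: 7 × 3 = 21
  FM-6: 10 × 6 = 60
Highest criticality is 80 → FM-4.

FM-4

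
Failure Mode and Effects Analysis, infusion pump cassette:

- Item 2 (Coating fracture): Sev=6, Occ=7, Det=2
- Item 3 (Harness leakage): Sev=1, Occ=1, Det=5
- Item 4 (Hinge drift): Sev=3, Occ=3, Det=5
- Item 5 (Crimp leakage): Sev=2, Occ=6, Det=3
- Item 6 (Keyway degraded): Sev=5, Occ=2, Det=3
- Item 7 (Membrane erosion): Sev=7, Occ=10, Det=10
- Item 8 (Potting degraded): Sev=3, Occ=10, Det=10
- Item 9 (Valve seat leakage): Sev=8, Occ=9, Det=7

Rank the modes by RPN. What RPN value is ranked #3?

300

RPN = Severity × Occurrence × Detection:
  Item 2: 6 × 7 × 2 = 84
  Item 3: 1 × 1 × 5 = 5
  Item 4: 3 × 3 × 5 = 45
  Item 5: 2 × 6 × 3 = 36
  Item 6: 5 × 2 × 3 = 30
  Item 7: 7 × 10 × 10 = 700
  Item 8: 3 × 10 × 10 = 300
  Item 9: 8 × 9 × 7 = 504
Sorted descending: 700, 504, 300, 84, 45, 36, 30, 5.
The third-highest RPN is 300 (Item 8).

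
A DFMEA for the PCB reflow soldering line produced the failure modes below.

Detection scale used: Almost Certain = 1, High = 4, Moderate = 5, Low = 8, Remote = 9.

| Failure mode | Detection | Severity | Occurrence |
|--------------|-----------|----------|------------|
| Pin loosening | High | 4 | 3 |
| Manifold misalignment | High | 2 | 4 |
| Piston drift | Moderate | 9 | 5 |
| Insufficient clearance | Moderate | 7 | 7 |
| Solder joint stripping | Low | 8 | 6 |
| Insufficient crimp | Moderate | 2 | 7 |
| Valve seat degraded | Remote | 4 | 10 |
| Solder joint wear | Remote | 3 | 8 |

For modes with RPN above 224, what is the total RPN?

RPN = Severity × Occurrence × Detection:
  Pin loosening: 4 × 3 × 4 = 48
  Manifold misalignment: 2 × 4 × 4 = 32
  Piston drift: 9 × 5 × 5 = 225
  Insufficient clearance: 7 × 7 × 5 = 245
  Solder joint stripping: 8 × 6 × 8 = 384
  Insufficient crimp: 2 × 7 × 5 = 70
  Valve seat degraded: 4 × 10 × 9 = 360
  Solder joint wear: 3 × 8 × 9 = 216
RPN > 224: Piston drift (225), Insufficient clearance (245), Solder joint stripping (384), Valve seat degraded (360).
Sum: 225 + 245 + 384 + 360 = 1214.

1214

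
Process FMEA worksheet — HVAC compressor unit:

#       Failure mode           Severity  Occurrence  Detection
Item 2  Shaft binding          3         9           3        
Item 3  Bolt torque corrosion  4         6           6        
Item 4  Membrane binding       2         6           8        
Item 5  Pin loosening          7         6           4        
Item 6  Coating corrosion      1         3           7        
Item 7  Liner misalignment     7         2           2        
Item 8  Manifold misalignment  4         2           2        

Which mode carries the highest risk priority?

RPN = Severity × Occurrence × Detection:
  Item 2: 3 × 9 × 3 = 81
  Item 3: 4 × 6 × 6 = 144
  Item 4: 2 × 6 × 8 = 96
  Item 5: 7 × 6 × 4 = 168
  Item 6: 1 × 3 × 7 = 21
  Item 7: 7 × 2 × 2 = 28
  Item 8: 4 × 2 × 2 = 16
Highest RPN is 168 → Item 5.

Item 5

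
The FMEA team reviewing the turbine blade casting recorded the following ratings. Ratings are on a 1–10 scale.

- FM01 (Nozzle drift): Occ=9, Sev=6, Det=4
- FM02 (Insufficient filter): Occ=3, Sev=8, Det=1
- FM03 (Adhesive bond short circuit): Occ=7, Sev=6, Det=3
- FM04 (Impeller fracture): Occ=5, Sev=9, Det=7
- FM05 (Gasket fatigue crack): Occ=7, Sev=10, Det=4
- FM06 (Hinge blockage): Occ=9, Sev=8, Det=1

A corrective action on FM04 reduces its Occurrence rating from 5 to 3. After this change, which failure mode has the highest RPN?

FM05

RPN = Severity × Occurrence × Detection:
  FM01: 6 × 9 × 4 = 216
  FM02: 8 × 3 × 1 = 24
  FM03: 6 × 7 × 3 = 126
  FM04: 9 × 5 × 7 = 315
  FM05: 10 × 7 × 4 = 280
  FM06: 8 × 9 × 1 = 72
After action: FM04 → 9 × 3 × 7 = 189.
Revised RPNs: FM05=280, FM01=216, FM04=189, FM03=126, FM06=72, FM02=24.
Highest is now FM05 (280).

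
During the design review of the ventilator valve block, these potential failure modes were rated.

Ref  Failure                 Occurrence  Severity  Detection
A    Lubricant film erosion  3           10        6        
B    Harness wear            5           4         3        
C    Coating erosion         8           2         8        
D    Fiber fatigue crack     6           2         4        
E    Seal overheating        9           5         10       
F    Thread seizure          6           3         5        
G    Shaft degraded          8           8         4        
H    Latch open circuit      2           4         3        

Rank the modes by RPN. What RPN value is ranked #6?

RPN = Severity × Occurrence × Detection:
  A: 10 × 3 × 6 = 180
  B: 4 × 5 × 3 = 60
  C: 2 × 8 × 8 = 128
  D: 2 × 6 × 4 = 48
  E: 5 × 9 × 10 = 450
  F: 3 × 6 × 5 = 90
  G: 8 × 8 × 4 = 256
  H: 4 × 2 × 3 = 24
Sorted descending: 450, 256, 180, 128, 90, 60, 48, 24.
The sixth-highest RPN is 60 (B).

60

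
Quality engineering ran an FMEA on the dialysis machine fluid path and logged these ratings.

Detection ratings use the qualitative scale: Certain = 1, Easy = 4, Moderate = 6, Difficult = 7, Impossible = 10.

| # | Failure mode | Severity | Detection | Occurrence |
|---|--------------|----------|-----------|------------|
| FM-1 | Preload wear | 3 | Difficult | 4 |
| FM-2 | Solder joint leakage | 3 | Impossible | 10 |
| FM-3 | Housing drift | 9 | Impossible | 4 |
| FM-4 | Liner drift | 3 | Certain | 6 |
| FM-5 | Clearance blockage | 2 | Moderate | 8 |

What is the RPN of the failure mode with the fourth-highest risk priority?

84

RPN = Severity × Occurrence × Detection:
  FM-1: 3 × 4 × 7 = 84
  FM-2: 3 × 10 × 10 = 300
  FM-3: 9 × 4 × 10 = 360
  FM-4: 3 × 6 × 1 = 18
  FM-5: 2 × 8 × 6 = 96
Sorted descending: 360, 300, 96, 84, 18.
The fourth-highest RPN is 84 (FM-1).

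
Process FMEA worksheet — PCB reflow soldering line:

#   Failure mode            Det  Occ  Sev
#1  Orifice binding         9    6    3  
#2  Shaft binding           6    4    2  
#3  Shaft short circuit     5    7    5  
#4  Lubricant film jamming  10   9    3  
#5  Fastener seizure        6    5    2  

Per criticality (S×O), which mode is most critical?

Criticality = Severity × Occurrence:
  #1: 3 × 6 = 18
  #2: 2 × 4 = 8
  #3: 5 × 7 = 35
  #4: 3 × 9 = 27
  #5: 2 × 5 = 10
Highest criticality is 35 → #3.

#3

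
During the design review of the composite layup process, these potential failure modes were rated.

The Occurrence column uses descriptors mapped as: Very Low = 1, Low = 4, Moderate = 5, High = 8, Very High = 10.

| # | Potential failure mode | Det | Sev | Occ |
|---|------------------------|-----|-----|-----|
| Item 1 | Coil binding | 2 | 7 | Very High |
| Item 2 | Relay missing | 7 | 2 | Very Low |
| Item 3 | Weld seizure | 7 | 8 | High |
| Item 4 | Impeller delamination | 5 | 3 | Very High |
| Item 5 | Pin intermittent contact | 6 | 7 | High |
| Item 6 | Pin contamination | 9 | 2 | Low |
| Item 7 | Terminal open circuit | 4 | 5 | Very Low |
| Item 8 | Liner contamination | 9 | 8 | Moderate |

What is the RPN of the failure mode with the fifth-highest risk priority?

RPN = Severity × Occurrence × Detection:
  Item 1: 7 × 10 × 2 = 140
  Item 2: 2 × 1 × 7 = 14
  Item 3: 8 × 8 × 7 = 448
  Item 4: 3 × 10 × 5 = 150
  Item 5: 7 × 8 × 6 = 336
  Item 6: 2 × 4 × 9 = 72
  Item 7: 5 × 1 × 4 = 20
  Item 8: 8 × 5 × 9 = 360
Sorted descending: 448, 360, 336, 150, 140, 72, 20, 14.
The fifth-highest RPN is 140 (Item 1).

140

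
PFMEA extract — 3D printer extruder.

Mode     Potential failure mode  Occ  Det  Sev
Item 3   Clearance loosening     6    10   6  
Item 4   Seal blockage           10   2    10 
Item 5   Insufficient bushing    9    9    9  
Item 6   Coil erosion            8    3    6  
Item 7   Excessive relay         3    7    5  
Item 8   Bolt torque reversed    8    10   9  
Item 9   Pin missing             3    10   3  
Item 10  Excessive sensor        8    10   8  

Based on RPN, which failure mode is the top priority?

Item 5

RPN = Severity × Occurrence × Detection:
  Item 3: 6 × 6 × 10 = 360
  Item 4: 10 × 10 × 2 = 200
  Item 5: 9 × 9 × 9 = 729
  Item 6: 6 × 8 × 3 = 144
  Item 7: 5 × 3 × 7 = 105
  Item 8: 9 × 8 × 10 = 720
  Item 9: 3 × 3 × 10 = 90
  Item 10: 8 × 8 × 10 = 640
Highest RPN is 729 → Item 5.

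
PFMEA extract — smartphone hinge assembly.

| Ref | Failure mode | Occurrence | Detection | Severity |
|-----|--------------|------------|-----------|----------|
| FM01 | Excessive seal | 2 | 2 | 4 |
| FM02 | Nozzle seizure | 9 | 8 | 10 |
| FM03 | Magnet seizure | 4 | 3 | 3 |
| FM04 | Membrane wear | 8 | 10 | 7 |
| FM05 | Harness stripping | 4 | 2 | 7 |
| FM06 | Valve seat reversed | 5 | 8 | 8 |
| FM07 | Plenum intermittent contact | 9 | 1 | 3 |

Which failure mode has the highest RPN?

RPN = Severity × Occurrence × Detection:
  FM01: 4 × 2 × 2 = 16
  FM02: 10 × 9 × 8 = 720
  FM03: 3 × 4 × 3 = 36
  FM04: 7 × 8 × 10 = 560
  FM05: 7 × 4 × 2 = 56
  FM06: 8 × 5 × 8 = 320
  FM07: 3 × 9 × 1 = 27
Highest RPN is 720 → FM02.

FM02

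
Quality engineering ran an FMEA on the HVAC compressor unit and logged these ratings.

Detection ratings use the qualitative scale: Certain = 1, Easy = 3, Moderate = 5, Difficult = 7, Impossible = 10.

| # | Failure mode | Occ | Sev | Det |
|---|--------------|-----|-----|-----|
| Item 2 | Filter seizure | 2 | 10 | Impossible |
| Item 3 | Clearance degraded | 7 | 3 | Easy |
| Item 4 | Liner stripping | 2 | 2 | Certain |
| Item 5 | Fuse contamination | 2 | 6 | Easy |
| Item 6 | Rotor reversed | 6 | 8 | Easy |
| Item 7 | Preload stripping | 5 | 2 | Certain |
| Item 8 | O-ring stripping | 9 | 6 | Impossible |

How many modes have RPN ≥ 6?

6

RPN = Severity × Occurrence × Detection:
  Item 2: 10 × 2 × 10 = 200
  Item 3: 3 × 7 × 3 = 63
  Item 4: 2 × 2 × 1 = 4
  Item 5: 6 × 2 × 3 = 36
  Item 6: 8 × 6 × 3 = 144
  Item 7: 2 × 5 × 1 = 10
  Item 8: 6 × 9 × 10 = 540
Modes with RPN ≥ 6: Item 2 (200), Item 3 (63), Item 5 (36), Item 6 (144), Item 7 (10), Item 8 (540) → 6.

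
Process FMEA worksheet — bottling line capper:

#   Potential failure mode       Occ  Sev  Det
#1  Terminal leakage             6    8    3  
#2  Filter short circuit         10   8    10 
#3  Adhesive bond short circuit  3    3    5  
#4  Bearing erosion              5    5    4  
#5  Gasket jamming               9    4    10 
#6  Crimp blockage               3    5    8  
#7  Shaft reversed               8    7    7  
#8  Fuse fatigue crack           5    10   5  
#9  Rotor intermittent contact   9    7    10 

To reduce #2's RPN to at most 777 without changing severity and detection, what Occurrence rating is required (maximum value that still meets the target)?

9

#2: S=8, O=10, D=10 → current RPN = 800.
Fixed product = 80. Need 80 × O ≤ 777, so O ≤ 777/80 = 9.71.
Maximum integer Occurrence rating = 9 (gives RPN 720; O=10 would give 800 > 777).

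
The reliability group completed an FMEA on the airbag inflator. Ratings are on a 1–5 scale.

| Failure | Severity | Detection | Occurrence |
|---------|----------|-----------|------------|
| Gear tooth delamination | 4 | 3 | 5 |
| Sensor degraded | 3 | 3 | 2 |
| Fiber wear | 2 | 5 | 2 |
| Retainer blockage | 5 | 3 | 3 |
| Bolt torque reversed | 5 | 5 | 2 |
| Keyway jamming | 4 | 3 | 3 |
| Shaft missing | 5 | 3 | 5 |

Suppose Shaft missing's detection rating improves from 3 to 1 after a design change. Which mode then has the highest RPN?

RPN = Severity × Occurrence × Detection:
  Gear tooth delamination: 4 × 5 × 3 = 60
  Sensor degraded: 3 × 2 × 3 = 18
  Fiber wear: 2 × 2 × 5 = 20
  Retainer blockage: 5 × 3 × 3 = 45
  Bolt torque reversed: 5 × 2 × 5 = 50
  Keyway jamming: 4 × 3 × 3 = 36
  Shaft missing: 5 × 5 × 3 = 75
After action: Shaft missing → 5 × 5 × 1 = 25.
Revised RPNs: Gear tooth delamination=60, Bolt torque reversed=50, Retainer blockage=45, Keyway jamming=36, Shaft missing=25, Fiber wear=20, Sensor degraded=18.
Highest is now Gear tooth delamination (60).

Gear tooth delamination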